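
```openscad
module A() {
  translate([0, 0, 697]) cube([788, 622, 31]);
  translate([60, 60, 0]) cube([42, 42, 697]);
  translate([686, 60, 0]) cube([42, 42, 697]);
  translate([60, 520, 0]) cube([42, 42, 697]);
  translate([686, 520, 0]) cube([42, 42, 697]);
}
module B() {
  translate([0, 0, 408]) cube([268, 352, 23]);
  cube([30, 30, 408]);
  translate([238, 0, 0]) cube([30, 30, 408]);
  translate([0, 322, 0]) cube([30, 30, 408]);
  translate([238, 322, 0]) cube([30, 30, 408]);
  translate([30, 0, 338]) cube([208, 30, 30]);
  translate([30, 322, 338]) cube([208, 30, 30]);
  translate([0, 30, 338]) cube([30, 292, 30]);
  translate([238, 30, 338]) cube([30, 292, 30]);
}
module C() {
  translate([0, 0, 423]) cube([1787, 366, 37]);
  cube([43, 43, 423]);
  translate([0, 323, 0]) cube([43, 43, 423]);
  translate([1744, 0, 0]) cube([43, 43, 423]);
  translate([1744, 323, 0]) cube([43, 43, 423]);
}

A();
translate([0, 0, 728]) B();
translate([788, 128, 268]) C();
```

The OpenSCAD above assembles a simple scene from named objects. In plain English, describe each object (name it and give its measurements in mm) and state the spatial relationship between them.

A is a rectangular dining table. The top is 788×622×31 mm with its upper surface at z = 728 mm. It stands on four 42×42 mm square legs, each inset 60 mm from the nearest pair of top edges, running from the floor to the underside of the top.

B is a simple wooden stool: a rectangular seat 268 mm (x) by 352 mm (y), 23 mm thick, top face at z = 431 mm, on four square legs, each 30×30 mm in cross-section. The legs rest on z = 0, each flush with a corner of the seat. Four stretchers, 30 mm wide and 30 mm tall, connect adjacent legs with their undersides at z = 338 mm, each running between the inner faces of the legs it joins and aligned with the legs' outer faces on the other axis.

C is a long wooden bench with a 1787 mm (x) × 366 mm (y) seat, 37 mm thick, its top surface 460 mm above the floor. Four 43 mm square legs at the seat corners, flush with the edges, run from z = 0 to the seat underside.

The stool is on top of the table. The bench is beside the table with their tops flush at z = 728.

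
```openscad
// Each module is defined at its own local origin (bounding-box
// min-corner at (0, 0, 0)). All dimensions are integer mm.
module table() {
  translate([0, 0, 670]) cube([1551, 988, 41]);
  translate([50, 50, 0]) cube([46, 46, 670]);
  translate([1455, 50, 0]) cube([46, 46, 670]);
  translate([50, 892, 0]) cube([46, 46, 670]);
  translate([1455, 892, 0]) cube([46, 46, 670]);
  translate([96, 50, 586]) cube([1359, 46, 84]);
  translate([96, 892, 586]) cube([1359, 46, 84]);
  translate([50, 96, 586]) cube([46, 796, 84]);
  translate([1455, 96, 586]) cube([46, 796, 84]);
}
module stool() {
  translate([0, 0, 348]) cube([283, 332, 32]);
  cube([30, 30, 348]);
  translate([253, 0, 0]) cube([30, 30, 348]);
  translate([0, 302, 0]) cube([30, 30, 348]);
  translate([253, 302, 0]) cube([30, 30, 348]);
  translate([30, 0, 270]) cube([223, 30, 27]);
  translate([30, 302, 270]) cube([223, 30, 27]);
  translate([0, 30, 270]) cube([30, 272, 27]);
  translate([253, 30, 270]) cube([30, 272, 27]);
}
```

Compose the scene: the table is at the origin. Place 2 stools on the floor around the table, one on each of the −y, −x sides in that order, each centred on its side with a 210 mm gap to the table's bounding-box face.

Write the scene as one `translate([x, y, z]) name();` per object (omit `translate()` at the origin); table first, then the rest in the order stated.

table();
translate([634, -542, 0]) stool();
translate([-493, 328, 0]) stool();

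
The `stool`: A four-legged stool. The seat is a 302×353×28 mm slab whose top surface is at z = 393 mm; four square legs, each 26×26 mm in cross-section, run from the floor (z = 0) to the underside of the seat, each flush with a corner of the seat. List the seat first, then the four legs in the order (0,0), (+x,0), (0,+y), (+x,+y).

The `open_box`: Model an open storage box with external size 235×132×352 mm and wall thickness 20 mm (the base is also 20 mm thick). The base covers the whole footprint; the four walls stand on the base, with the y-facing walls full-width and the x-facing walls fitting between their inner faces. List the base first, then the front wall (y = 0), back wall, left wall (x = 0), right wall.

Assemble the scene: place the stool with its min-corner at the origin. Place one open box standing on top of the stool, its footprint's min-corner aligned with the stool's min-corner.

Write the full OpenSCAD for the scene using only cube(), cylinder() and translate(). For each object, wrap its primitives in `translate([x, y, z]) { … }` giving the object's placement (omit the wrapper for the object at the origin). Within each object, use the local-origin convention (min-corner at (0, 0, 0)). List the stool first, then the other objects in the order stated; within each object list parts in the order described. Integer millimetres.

translate([0, 0, 365]) cube([302, 353, 28]);
cube([26, 26, 365]);
translate([276, 0, 0]) cube([26, 26, 365]);
translate([0, 327, 0]) cube([26, 26, 365]);
translate([276, 327, 0]) cube([26, 26, 365]);
translate([0, 0, 393]) {
  cube([235, 132, 20]);
  translate([0, 0, 20]) cube([235, 20, 332]);
  translate([0, 112, 20]) cube([235, 20, 332]);
  translate([0, 20, 20]) cube([20, 92, 332]);
  translate([215, 20, 20]) cube([20, 92, 332]);
}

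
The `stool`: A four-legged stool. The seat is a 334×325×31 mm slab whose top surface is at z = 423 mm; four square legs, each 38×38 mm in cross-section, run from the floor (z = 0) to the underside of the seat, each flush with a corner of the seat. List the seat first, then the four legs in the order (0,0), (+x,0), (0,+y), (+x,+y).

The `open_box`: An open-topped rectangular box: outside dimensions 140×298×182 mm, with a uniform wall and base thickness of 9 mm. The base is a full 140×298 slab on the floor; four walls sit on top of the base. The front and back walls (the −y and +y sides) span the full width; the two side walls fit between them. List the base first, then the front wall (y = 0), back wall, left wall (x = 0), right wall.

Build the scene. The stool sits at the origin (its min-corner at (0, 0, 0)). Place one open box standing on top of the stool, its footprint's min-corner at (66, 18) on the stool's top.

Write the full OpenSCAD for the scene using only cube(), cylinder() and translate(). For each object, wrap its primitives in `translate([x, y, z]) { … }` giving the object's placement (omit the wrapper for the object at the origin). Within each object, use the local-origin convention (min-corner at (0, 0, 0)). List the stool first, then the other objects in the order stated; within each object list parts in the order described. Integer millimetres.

translate([0, 0, 392]) cube([334, 325, 31]);
cube([38, 38, 392]);
translate([296, 0, 0]) cube([38, 38, 392]);
translate([0, 287, 0]) cube([38, 38, 392]);
translate([296, 287, 0]) cube([38, 38, 392]);
translate([66, 18, 423]) {
  cube([140, 298, 9]);
  translate([0, 0, 9]) cube([140, 9, 173]);
  translate([0, 289, 9]) cube([140, 9, 173]);
  translate([0, 9, 9]) cube([9, 280, 173]);
  translate([131, 9, 9]) cube([9, 280, 173]);
}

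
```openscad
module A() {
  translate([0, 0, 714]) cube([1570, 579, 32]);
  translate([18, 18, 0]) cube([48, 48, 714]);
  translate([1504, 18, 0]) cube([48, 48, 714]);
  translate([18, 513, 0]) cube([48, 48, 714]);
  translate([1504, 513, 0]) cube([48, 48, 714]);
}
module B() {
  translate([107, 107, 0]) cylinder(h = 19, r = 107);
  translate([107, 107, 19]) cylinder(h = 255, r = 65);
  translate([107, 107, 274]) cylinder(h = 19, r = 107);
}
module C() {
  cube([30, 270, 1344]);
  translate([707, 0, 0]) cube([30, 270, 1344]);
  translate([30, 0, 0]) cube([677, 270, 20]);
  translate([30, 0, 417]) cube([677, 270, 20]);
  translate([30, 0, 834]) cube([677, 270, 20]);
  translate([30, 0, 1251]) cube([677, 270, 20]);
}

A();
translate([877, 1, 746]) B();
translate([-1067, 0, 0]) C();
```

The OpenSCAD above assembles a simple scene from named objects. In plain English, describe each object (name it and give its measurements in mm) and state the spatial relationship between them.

A is a table: top 1570 mm (x) × 579 mm (y), 32 mm thick, upper face at z = 746 mm, on four 48×48 mm square legs, each inset 18 mm from the nearest pair of top edges, running from z = 0 to the bottom of the top.

B is a spool: two coaxial disc flanges of radius 107 mm and thickness 19 mm, joined by a core cylinder of radius 65 mm and height 255 mm. The lower flange rests on z = 0 and the three cylinders share a vertical axis.

C is an open bookshelf. Two side panels, each 30 mm thick, 270 mm deep and 1344 mm tall, stand 737 mm apart (outside-to-outside). Between them sit 4 shelves, each 20 mm thick and 270 mm deep, spanning the full gap between the sides. The bottom shelf rests on the floor (its underside at z = 0) and the clear gap between one shelf's top and the next shelf's underside is 397 mm.

The spool is on top of the table. The bookshelf is on the floor beside the table on its −x side.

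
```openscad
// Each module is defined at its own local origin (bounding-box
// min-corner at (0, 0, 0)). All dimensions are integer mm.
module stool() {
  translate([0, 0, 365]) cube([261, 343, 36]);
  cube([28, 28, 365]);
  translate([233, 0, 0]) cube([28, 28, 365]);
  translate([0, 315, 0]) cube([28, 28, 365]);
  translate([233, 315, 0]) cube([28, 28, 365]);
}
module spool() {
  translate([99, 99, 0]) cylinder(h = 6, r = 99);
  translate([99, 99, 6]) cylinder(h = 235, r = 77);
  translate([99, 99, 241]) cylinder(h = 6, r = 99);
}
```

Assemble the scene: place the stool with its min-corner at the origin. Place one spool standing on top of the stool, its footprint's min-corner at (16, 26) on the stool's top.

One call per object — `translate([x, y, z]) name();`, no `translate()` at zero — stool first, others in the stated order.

stool();
translate([16, 26, 401]) spool();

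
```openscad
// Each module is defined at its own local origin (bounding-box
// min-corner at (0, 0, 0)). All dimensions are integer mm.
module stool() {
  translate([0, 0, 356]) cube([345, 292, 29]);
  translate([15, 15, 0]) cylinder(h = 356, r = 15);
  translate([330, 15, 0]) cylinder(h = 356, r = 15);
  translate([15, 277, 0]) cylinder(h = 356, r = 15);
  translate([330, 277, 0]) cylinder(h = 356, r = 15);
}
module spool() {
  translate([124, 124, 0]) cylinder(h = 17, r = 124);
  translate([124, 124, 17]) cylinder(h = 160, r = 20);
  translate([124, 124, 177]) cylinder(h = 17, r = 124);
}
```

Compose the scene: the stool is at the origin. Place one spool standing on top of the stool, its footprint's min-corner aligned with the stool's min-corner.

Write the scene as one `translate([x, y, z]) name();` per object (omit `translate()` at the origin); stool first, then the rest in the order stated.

stool();
translate([0, 0, 385]) spool();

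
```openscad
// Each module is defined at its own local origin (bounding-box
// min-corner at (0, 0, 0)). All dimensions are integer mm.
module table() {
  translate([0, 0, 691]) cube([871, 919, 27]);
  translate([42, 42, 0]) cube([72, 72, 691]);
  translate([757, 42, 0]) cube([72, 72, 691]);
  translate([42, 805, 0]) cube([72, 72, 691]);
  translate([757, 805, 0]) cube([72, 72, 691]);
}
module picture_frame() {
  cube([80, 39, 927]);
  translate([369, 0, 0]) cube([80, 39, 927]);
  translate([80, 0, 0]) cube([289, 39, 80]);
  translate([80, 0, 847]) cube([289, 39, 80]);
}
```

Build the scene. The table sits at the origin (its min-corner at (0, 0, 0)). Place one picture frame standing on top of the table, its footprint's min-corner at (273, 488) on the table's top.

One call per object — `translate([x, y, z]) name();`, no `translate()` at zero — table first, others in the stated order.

table();
translate([273, 488, 718]) picture_frame();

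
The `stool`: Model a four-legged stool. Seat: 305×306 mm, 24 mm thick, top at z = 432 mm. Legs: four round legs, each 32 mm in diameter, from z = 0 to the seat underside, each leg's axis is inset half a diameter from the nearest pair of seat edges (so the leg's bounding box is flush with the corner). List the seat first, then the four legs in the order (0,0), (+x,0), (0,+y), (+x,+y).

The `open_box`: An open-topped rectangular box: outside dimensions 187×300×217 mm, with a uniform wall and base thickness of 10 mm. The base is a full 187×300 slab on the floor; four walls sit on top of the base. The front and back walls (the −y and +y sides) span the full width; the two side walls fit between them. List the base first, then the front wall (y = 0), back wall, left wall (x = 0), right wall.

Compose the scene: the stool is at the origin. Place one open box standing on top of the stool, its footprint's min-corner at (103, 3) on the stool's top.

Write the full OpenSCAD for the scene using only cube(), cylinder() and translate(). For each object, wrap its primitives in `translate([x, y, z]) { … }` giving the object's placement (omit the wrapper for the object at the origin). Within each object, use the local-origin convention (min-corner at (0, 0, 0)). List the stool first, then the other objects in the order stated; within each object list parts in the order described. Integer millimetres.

translate([0, 0, 408]) cube([305, 306, 24]);
translate([16, 16, 0]) cylinder(h = 408, r = 16);
translate([289, 16, 0]) cylinder(h = 408, r = 16);
translate([16, 290, 0]) cylinder(h = 408, r = 16);
translate([289, 290, 0]) cylinder(h = 408, r = 16);
translate([103, 3, 432]) {
  cube([187, 300, 10]);
  translate([0, 0, 10]) cube([187, 10, 207]);
  translate([0, 290, 10]) cube([187, 10, 207]);
  translate([0, 10, 10]) cube([10, 280, 207]);
  translate([177, 10, 10]) cube([10, 280, 207]);
}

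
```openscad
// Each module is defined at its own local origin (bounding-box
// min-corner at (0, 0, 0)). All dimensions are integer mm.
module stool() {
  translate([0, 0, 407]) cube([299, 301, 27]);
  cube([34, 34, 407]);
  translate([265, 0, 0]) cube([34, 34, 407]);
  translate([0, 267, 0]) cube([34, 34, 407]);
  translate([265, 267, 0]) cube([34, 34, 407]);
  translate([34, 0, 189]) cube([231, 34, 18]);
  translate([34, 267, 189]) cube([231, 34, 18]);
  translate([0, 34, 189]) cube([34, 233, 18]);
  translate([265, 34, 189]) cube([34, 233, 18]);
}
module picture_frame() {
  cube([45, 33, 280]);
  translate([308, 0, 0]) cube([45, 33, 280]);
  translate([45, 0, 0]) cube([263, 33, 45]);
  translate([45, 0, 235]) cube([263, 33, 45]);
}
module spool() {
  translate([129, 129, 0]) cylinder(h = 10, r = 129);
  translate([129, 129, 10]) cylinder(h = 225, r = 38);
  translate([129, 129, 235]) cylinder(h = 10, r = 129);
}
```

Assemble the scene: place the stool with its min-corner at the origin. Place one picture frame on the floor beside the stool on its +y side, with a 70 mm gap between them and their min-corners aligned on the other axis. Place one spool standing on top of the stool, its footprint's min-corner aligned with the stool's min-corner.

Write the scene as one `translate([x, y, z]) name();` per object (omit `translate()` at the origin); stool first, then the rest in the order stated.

stool();
translate([0, 371, 0]) picture_frame();
translate([0, 0, 434]) spool();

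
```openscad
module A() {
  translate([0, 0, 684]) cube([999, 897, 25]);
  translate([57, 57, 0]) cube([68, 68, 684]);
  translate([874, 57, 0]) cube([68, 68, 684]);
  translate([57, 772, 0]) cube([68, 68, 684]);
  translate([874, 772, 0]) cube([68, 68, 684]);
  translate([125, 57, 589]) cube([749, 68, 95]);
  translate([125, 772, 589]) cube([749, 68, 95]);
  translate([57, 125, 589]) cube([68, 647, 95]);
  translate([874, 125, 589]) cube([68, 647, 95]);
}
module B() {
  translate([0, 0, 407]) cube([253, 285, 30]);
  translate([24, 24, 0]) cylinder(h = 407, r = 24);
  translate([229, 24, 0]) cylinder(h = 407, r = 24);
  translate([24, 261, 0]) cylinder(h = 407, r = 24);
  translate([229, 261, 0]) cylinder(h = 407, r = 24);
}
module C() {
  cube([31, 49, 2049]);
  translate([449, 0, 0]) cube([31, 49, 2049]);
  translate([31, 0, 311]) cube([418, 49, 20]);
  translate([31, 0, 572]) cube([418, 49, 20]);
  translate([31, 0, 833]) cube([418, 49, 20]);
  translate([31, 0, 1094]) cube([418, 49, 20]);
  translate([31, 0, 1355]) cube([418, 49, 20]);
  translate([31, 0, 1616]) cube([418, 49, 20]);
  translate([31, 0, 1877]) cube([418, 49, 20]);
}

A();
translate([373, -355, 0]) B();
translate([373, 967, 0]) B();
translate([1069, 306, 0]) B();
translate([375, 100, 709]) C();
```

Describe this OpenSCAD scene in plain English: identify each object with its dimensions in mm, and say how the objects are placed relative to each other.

A is a table: top 999 mm (x) × 897 mm (y), 25 mm thick, upper face at z = 709 mm, on four 68×68 mm square legs, each inset 57 mm from the nearest pair of top edges, running from z = 0 to the bottom of the top. Four apron rails, 68 mm thick and 95 mm tall, run between adjacent legs with their top edges flush with the underside of the top and their outer faces flush with the legs' outer faces.

B is a four-legged stool. The seat is 253×285 mm, 30 mm thick, top at z = 437 mm. It stands on four round legs, each 48 mm in diameter, from z = 0 to the seat underside, each leg's axis is inset half a diameter from the nearest pair of seat edges (so the leg's bounding box is flush with the corner).

C is a straight ladder. Two 31×49 mm vertical rails, 2049 mm tall, stand 480 mm apart (outside-to-outside) with their front faces coplanar on the −y side. 7 rungs, each 49 mm deep and 20 mm tall, span between the inner faces of the rails, front faces flush with the rails. The lowest rung's underside is at z = 311 mm and rungs are spaced 261 mm apart (underside to underside).

Three stools sit around the table at the −y, +y, +x sides. The ladder is on top of the table.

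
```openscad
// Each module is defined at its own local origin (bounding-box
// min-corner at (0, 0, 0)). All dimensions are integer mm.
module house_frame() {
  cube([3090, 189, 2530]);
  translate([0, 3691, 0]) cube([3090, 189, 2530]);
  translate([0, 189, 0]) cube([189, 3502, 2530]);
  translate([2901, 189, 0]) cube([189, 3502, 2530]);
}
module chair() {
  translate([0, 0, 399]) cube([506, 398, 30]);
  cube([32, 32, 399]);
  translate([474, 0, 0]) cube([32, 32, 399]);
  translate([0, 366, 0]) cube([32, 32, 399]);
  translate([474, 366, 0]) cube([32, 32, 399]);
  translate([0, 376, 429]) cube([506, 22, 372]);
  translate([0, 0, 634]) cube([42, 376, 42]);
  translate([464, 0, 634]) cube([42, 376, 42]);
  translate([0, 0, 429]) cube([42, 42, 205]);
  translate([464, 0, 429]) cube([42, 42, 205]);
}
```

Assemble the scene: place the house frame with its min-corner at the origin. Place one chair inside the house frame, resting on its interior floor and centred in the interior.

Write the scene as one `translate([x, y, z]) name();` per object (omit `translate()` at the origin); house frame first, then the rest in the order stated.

house_frame();
translate([1292, 1741, 0]) chair();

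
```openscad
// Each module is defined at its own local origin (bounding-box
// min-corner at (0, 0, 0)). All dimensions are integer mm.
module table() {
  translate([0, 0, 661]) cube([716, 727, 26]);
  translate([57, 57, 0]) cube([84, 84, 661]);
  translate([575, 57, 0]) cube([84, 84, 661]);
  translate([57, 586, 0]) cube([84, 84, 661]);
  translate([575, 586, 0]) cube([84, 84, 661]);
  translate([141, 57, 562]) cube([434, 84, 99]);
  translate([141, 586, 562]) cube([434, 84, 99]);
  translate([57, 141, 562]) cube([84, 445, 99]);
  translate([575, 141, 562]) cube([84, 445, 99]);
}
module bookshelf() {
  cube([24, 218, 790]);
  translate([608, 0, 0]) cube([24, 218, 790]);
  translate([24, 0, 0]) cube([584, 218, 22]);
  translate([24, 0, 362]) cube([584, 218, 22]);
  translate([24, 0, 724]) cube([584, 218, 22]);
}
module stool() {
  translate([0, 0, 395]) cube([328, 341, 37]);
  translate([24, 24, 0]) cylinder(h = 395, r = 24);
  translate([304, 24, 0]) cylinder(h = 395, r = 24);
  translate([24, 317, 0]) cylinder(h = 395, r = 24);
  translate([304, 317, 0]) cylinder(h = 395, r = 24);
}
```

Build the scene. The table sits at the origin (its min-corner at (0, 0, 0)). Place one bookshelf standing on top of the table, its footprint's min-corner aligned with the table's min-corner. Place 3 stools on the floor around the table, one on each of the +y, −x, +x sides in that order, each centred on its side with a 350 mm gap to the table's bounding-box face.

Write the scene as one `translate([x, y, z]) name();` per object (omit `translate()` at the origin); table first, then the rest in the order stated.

table();
translate([0, 0, 687]) bookshelf();
translate([194, 1077, 0]) stool();
translate([-678, 193, 0]) stool();
translate([1066, 193, 0]) stool();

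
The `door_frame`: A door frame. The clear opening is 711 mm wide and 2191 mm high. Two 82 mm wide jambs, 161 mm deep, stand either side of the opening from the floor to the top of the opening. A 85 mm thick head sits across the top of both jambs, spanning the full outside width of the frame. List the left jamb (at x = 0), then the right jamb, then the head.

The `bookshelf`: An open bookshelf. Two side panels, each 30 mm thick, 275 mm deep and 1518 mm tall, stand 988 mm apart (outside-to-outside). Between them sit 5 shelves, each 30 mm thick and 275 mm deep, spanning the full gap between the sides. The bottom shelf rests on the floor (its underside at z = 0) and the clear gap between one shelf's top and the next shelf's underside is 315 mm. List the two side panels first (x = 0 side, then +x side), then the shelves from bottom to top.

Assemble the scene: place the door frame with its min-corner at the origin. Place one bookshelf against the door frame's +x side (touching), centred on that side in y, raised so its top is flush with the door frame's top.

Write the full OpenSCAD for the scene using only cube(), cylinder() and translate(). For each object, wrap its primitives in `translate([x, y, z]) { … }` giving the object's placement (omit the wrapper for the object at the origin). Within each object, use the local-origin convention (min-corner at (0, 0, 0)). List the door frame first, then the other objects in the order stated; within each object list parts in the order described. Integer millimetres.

cube([82, 161, 2191]);
translate([793, 0, 0]) cube([82, 161, 2191]);
translate([0, 0, 2191]) cube([875, 161, 85]);
translate([875, -57, 758]) {
  cube([30, 275, 1518]);
  translate([958, 0, 0]) cube([30, 275, 1518]);
  translate([30, 0, 0]) cube([928, 275, 30]);
  translate([30, 0, 345]) cube([928, 275, 30]);
  translate([30, 0, 690]) cube([928, 275, 30]);
  translate([30, 0, 1035]) cube([928, 275, 30]);
  translate([30, 0, 1380]) cube([928, 275, 30]);
}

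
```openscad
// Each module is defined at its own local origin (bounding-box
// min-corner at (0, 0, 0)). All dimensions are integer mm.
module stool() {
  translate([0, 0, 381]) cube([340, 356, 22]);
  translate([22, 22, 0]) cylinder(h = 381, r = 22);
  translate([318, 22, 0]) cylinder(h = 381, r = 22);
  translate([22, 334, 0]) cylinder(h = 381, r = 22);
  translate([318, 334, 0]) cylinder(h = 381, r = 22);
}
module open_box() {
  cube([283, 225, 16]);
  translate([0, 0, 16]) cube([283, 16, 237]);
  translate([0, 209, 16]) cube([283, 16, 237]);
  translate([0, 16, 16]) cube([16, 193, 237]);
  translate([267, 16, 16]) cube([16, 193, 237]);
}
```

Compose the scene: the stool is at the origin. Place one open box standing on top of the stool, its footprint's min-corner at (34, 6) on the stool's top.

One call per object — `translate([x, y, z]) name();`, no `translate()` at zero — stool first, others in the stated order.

stool();
translate([34, 6, 403]) open_box();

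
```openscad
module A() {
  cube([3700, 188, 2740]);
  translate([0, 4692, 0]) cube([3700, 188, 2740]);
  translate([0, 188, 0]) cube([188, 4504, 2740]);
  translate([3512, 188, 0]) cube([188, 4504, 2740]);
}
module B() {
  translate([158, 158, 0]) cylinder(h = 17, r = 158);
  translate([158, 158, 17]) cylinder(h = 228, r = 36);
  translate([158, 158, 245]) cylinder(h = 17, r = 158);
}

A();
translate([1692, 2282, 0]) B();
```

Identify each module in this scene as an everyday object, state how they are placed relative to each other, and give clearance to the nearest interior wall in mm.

Clearances: x = 1504, y = 2094; minimum 1504 mm.

A is a house frame. B is a spool. The spool sits inside the house frame, centred. The clearance to the nearest interior wall is 1504 mm.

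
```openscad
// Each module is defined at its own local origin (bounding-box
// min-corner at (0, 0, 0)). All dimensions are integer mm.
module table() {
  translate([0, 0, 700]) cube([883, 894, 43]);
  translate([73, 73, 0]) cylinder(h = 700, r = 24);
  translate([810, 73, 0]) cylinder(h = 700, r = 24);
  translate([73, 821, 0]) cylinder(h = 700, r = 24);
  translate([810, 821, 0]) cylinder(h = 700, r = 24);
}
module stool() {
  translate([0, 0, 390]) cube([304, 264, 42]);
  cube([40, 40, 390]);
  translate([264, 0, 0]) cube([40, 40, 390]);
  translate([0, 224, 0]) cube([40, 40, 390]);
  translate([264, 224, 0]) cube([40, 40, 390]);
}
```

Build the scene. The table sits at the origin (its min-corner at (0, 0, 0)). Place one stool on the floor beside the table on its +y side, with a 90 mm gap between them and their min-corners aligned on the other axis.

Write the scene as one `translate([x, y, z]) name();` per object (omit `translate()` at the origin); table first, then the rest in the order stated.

table();
translate([0, 984, 0]) stool();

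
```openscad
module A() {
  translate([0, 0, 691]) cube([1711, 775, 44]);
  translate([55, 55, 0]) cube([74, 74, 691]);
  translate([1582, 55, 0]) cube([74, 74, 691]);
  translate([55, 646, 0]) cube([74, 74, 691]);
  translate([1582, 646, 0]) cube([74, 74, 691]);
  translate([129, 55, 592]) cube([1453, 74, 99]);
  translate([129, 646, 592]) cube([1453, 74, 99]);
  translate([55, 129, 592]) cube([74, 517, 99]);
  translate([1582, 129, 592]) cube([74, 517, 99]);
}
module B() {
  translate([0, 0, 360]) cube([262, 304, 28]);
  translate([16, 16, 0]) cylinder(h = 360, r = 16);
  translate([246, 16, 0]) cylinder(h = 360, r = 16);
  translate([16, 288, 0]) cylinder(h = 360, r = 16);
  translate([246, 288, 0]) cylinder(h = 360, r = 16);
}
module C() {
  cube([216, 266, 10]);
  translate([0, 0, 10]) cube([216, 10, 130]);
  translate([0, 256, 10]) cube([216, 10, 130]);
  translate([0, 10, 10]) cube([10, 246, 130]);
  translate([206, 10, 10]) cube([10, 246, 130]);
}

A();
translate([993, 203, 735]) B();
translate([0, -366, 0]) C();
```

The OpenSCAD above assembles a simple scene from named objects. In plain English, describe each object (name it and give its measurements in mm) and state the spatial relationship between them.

A is a table: top 1711 mm (x) × 775 mm (y), 44 mm thick, upper face at z = 735 mm, on four 74×74 mm square legs, each inset 55 mm from the nearest pair of top edges, running from z = 0 to the bottom of the top. Four apron rails, 74 mm thick and 99 mm tall, run between adjacent legs with their top edges flush with the underside of the top and their outer faces flush with the legs' outer faces.

B is a four-legged stool. The seat is 262×304 mm, 28 mm thick, top at z = 388 mm. It stands on four round legs, each 32 mm in diameter, from z = 0 to the seat underside, each leg's axis is inset half a diameter from the nearest pair of seat edges (so the leg's bounding box is flush with the corner).

C is an open storage box with external size 216×266×140 mm and wall thickness 10 mm (the base is also 10 mm thick). The base covers the whole footprint; the four walls stand on the base, with the y-facing walls full-width and the x-facing walls fitting between their inner faces.

The stool is on top of the table. The open box is on the floor beside the table on its −y side.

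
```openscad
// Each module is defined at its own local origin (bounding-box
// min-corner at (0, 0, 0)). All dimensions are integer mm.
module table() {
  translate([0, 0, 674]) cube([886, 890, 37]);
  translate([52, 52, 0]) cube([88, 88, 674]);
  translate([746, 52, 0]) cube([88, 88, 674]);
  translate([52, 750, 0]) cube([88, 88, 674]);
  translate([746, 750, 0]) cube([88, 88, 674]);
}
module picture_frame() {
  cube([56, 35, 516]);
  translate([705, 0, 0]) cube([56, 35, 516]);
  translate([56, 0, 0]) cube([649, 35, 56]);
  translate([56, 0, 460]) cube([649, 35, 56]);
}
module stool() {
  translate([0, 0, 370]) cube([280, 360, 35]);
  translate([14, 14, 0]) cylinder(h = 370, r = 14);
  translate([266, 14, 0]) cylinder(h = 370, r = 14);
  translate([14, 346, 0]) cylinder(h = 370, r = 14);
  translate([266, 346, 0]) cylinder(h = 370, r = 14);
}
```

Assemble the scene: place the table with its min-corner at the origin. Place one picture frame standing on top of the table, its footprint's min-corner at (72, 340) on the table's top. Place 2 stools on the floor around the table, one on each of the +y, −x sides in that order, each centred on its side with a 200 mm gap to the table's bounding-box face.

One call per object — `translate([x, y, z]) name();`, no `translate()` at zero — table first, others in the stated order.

table();
translate([72, 340, 711]) picture_frame();
translate([303, 1090, 0]) stool();
translate([-480, 265, 0]) stool();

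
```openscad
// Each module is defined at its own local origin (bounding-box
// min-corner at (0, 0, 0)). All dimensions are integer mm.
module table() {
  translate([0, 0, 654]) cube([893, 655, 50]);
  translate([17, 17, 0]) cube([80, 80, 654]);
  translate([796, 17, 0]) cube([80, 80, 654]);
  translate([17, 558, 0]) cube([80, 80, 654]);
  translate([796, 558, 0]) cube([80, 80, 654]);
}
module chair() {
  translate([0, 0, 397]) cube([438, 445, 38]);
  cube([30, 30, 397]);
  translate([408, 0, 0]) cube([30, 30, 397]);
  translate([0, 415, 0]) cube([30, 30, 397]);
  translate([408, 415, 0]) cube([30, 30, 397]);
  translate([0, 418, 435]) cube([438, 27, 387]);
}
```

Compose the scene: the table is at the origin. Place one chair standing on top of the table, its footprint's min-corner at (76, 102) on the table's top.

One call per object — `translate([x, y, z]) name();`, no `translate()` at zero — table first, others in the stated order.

table();
translate([76, 102, 704]) chair();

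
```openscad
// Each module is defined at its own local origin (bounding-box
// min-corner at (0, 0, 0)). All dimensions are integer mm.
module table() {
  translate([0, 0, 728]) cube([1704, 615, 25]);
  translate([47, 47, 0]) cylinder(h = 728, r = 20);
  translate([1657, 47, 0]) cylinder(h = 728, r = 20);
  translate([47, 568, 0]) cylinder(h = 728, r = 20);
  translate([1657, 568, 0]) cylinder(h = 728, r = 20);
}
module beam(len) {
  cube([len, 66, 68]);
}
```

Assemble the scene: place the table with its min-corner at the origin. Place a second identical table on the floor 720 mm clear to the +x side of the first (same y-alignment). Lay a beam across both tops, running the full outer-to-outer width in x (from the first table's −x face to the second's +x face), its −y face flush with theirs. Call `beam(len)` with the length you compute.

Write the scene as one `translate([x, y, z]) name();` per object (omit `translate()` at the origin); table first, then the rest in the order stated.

table();
translate([2424, 0, 0]) table();
translate([0, 0, 753]) beam(4128);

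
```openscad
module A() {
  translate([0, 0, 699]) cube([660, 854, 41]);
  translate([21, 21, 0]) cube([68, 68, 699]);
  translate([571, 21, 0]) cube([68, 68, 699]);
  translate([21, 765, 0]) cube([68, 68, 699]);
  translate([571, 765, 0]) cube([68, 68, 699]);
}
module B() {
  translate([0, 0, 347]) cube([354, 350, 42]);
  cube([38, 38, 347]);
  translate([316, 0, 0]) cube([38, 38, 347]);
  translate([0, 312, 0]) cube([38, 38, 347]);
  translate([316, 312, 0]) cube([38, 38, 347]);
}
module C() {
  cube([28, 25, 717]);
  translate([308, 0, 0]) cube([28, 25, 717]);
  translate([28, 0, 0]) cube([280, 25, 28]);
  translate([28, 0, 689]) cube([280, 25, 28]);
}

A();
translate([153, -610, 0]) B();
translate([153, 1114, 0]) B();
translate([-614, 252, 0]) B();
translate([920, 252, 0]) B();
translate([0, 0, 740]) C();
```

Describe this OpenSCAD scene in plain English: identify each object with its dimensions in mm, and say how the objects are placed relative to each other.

A is a table with a 660×854 mm rectangular top, 41 mm thick, top surface at z = 740 mm, supported by four 68×68 mm square legs, each inset 21 mm from the nearest pair of top edges, running from the floor.

B is a four-legged stool. The seat is a 354×350×42 mm slab whose top surface is at z = 389 mm; four square legs, each 38×38 mm in cross-section, run from the floor (z = 0) to the underside of the seat, each flush with a corner of the seat.

C is a picture frame with a 280×661 mm rectangular opening (x by z) and a uniform 28 mm border on every side. Frame depth is 25 mm along y. It is built from two vertical stiles running the full outside height and two horizontal rails spanning the gap between the stiles.

Four stools sit around the table at the −y, +y, −x, +x sides. The picture frame is on top of the table.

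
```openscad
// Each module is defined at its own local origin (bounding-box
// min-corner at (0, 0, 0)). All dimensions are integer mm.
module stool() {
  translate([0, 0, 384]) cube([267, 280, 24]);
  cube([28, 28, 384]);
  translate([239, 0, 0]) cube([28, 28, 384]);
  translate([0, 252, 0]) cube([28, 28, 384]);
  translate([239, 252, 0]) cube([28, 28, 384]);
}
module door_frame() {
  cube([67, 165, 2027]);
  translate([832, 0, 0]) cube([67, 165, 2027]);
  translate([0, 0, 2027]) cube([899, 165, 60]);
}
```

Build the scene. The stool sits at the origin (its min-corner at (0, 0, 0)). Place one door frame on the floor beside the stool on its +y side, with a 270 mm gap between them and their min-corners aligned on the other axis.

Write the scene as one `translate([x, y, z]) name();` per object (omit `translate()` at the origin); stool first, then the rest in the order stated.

stool();
translate([0, 550, 0]) door_frame();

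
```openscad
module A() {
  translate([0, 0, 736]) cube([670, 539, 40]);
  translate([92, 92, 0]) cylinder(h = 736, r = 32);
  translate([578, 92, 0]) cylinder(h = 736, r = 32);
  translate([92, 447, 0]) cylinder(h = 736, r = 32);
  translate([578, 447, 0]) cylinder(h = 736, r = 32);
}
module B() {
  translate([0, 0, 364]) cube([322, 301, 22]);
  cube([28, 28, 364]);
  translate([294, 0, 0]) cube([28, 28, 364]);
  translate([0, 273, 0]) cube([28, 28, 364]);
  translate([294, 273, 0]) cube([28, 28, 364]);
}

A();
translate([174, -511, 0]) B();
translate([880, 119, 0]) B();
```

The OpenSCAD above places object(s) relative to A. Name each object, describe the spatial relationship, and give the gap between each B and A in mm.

A is a table. B is a stool. Two stools sit around the table at the −y, +x sides. The gap between each stool and the table is 210 mm.

Each stool's nearest face is 210 mm from the table's bounding box.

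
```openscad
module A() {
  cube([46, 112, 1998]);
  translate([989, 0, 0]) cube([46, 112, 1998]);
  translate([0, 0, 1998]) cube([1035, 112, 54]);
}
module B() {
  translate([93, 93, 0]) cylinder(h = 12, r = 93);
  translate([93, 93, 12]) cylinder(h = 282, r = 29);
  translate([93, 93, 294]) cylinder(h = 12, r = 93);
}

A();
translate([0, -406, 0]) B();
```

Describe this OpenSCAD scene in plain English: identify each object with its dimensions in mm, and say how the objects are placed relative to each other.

A is a door frame. The clear opening is 943 mm wide and 1998 mm high. Two 46 mm wide jambs, 112 mm deep, stand either side of the opening from the floor to the top of the opening. A 54 mm thick head sits across the top of both jambs, spanning the full outside width of the frame.

B is a spool: two coaxial disc flanges of radius 93 mm and thickness 12 mm, joined by a core cylinder of radius 29 mm and height 282 mm. The lower flange rests on z = 0 and the three cylinders share a vertical axis.

The spool is on the floor beside the door frame on its −y side.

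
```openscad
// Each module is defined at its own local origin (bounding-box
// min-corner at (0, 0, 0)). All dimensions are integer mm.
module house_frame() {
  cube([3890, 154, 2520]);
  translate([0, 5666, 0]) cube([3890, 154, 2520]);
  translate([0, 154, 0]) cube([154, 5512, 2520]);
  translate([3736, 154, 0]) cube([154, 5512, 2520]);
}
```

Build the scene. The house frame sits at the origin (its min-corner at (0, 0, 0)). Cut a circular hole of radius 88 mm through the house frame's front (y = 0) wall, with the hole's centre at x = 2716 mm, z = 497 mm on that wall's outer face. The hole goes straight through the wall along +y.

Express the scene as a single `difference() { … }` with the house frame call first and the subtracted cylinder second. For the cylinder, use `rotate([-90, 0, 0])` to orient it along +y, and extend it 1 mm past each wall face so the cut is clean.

difference() {
  house_frame();
  translate([2716, -1, 497]) rotate([-90, 0, 0]) cylinder(h = 156, r = 88);
}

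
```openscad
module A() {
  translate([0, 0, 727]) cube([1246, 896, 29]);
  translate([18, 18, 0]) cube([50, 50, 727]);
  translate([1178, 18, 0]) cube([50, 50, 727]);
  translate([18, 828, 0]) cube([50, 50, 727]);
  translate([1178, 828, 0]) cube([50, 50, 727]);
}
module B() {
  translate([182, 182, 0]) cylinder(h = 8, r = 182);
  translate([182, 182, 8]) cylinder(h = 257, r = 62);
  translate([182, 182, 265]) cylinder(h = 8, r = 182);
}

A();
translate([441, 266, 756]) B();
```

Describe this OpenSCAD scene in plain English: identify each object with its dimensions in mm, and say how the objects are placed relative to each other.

A is a table: top 1246 mm (x) × 896 mm (y), 29 mm thick, upper face at z = 756 mm, on four 50×50 mm square legs, each inset 18 mm from the nearest pair of top edges, running from z = 0 to the bottom of the top.

B is a spool: two coaxial disc flanges of radius 182 mm and thickness 8 mm, joined by a core cylinder of radius 62 mm and height 257 mm. The lower flange rests on z = 0 and the three cylinders share a vertical axis.

The spool is on top of the table, centred.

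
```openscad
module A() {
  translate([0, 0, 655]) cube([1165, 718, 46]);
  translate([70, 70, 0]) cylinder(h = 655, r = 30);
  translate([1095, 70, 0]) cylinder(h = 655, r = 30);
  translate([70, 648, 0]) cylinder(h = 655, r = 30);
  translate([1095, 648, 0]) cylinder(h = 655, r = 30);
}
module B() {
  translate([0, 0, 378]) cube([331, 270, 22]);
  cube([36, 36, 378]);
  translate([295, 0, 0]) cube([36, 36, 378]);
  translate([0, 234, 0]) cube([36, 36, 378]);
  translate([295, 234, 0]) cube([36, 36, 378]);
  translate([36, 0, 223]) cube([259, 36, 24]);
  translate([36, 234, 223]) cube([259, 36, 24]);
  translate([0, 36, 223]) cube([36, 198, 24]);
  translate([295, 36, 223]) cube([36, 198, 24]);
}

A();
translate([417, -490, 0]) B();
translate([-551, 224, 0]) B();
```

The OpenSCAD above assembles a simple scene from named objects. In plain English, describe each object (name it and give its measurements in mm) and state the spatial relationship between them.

A is a table with a 1165×718 mm rectangular top, 46 mm thick, top surface at z = 701 mm, supported by four round legs of 60 mm diameter, each leg's bounding box inset 40 mm from the nearest pair of top edges, running from the floor.

B is a four-legged stool. The seat is 331×270 mm, 22 mm thick, top at z = 400 mm. It stands on four square legs, each 36×36 mm in cross-section, from z = 0 to the seat underside, each flush with a corner of the seat. Four stretchers, 36 mm wide and 24 mm tall, connect adjacent legs with their undersides at z = 223 mm, each running between the inner faces of the legs it joins and aligned with the legs' outer faces on the other axis.

Two stools sit around the table at the −y, −x sides.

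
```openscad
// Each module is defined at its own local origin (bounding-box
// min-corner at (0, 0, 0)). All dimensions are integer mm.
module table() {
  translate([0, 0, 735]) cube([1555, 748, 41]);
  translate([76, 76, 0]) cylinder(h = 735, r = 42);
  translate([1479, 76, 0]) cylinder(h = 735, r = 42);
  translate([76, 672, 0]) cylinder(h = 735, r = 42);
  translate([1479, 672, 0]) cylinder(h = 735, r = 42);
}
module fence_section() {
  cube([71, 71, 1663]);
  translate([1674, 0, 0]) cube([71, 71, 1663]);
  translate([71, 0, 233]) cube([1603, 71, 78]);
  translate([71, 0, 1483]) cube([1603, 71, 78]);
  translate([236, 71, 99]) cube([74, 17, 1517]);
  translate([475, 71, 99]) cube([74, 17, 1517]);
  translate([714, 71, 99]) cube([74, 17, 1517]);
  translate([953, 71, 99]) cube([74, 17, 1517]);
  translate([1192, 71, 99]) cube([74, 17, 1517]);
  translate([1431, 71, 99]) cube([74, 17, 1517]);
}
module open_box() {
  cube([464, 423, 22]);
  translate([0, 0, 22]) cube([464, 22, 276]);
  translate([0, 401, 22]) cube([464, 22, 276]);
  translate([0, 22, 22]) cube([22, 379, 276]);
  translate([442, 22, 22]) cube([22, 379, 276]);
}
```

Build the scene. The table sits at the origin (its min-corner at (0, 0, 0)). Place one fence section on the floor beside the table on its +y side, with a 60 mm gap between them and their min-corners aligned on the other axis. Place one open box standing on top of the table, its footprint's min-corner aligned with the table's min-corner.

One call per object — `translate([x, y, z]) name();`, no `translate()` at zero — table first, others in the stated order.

table();
translate([0, 808, 0]) fence_section();
translate([0, 0, 776]) open_box();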